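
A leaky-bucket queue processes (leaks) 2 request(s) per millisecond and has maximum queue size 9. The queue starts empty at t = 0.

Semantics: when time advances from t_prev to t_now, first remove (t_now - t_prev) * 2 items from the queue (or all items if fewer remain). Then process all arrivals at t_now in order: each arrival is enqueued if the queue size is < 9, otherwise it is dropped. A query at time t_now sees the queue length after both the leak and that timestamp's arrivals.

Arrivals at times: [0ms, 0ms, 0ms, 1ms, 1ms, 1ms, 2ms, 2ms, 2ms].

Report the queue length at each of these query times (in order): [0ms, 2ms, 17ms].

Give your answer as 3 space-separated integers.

Answer: 3 5 0

Derivation:
Queue lengths at query times:
  query t=0ms: backlog = 3
  query t=2ms: backlog = 5
  query t=17ms: backlog = 0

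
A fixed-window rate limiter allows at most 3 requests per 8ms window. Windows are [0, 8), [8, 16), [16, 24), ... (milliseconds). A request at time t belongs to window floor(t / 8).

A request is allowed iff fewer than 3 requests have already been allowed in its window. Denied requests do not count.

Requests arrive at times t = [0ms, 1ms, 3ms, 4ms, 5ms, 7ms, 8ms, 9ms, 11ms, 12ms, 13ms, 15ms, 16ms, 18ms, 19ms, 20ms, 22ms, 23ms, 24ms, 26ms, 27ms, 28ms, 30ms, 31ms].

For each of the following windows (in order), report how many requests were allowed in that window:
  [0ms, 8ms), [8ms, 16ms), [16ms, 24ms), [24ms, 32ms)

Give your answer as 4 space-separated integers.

Processing requests:
  req#1 t=0ms (window 0): ALLOW
  req#2 t=1ms (window 0): ALLOW
  req#3 t=3ms (window 0): ALLOW
  req#4 t=4ms (window 0): DENY
  req#5 t=5ms (window 0): DENY
  req#6 t=7ms (window 0): DENY
  req#7 t=8ms (window 1): ALLOW
  req#8 t=9ms (window 1): ALLOW
  req#9 t=11ms (window 1): ALLOW
  req#10 t=12ms (window 1): DENY
  req#11 t=13ms (window 1): DENY
  req#12 t=15ms (window 1): DENY
  req#13 t=16ms (window 2): ALLOW
  req#14 t=18ms (window 2): ALLOW
  req#15 t=19ms (window 2): ALLOW
  req#16 t=20ms (window 2): DENY
  req#17 t=22ms (window 2): DENY
  req#18 t=23ms (window 2): DENY
  req#19 t=24ms (window 3): ALLOW
  req#20 t=26ms (window 3): ALLOW
  req#21 t=27ms (window 3): ALLOW
  req#22 t=28ms (window 3): DENY
  req#23 t=30ms (window 3): DENY
  req#24 t=31ms (window 3): DENY

Allowed counts by window: 3 3 3 3

Answer: 3 3 3 3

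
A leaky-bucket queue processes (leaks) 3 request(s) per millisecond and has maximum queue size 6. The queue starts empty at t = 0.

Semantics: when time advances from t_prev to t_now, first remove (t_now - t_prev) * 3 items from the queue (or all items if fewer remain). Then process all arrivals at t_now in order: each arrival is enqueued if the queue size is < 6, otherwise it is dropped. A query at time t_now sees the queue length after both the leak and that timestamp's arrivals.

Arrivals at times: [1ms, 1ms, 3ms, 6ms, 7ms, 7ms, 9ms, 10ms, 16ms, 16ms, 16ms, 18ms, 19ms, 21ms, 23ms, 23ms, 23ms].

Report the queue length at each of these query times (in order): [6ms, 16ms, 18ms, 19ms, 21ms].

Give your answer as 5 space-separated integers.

Queue lengths at query times:
  query t=6ms: backlog = 1
  query t=16ms: backlog = 3
  query t=18ms: backlog = 1
  query t=19ms: backlog = 1
  query t=21ms: backlog = 1

Answer: 1 3 1 1 1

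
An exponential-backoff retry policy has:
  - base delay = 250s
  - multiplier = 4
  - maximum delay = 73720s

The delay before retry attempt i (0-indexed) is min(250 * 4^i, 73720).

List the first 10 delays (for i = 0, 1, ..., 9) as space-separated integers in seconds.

Answer: 250 1000 4000 16000 64000 73720 73720 73720 73720 73720

Derivation:
Computing each delay:
  i=0: min(250*4^0, 73720) = 250
  i=1: min(250*4^1, 73720) = 1000
  i=2: min(250*4^2, 73720) = 4000
  i=3: min(250*4^3, 73720) = 16000
  i=4: min(250*4^4, 73720) = 64000
  i=5: min(250*4^5, 73720) = 73720
  i=6: min(250*4^6, 73720) = 73720
  i=7: min(250*4^7, 73720) = 73720
  i=8: min(250*4^8, 73720) = 73720
  i=9: min(250*4^9, 73720) = 73720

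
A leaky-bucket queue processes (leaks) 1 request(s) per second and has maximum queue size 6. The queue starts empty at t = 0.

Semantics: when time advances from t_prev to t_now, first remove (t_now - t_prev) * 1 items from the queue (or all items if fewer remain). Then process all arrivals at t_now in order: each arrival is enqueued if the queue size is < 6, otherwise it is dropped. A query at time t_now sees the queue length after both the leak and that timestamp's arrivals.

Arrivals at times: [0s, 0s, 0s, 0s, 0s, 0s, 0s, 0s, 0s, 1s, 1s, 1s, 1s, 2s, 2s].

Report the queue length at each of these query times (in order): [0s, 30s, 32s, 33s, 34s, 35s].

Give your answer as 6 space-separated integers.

Answer: 6 0 0 0 0 0

Derivation:
Queue lengths at query times:
  query t=0s: backlog = 6
  query t=30s: backlog = 0
  query t=32s: backlog = 0
  query t=33s: backlog = 0
  query t=34s: backlog = 0
  query t=35s: backlog = 0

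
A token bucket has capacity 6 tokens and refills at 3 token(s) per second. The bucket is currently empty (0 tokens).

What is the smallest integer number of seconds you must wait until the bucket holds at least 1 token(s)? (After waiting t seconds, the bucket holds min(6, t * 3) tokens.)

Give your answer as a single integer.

Need t * 3 >= 1, so t >= 1/3.
Smallest integer t = ceil(1/3) = 1.

Answer: 1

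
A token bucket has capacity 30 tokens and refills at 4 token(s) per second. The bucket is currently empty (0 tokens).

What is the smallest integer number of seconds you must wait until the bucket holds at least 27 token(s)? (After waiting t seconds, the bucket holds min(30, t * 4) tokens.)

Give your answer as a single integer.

Answer: 7

Derivation:
Need t * 4 >= 27, so t >= 27/4.
Smallest integer t = ceil(27/4) = 7.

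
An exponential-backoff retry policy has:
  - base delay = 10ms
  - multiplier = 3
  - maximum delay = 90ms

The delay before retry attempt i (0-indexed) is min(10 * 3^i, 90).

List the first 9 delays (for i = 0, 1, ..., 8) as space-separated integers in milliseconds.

Answer: 10 30 90 90 90 90 90 90 90

Derivation:
Computing each delay:
  i=0: min(10*3^0, 90) = 10
  i=1: min(10*3^1, 90) = 30
  i=2: min(10*3^2, 90) = 90
  i=3: min(10*3^3, 90) = 90
  i=4: min(10*3^4, 90) = 90
  i=5: min(10*3^5, 90) = 90
  i=6: min(10*3^6, 90) = 90
  i=7: min(10*3^7, 90) = 90
  i=8: min(10*3^8, 90) = 90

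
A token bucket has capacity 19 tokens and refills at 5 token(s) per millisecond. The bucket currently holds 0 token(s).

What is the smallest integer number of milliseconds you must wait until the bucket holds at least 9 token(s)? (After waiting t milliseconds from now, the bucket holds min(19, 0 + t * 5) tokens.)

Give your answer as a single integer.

Need 0 + t * 5 >= 9, so t >= 9/5.
Smallest integer t = ceil(9/5) = 2.

Answer: 2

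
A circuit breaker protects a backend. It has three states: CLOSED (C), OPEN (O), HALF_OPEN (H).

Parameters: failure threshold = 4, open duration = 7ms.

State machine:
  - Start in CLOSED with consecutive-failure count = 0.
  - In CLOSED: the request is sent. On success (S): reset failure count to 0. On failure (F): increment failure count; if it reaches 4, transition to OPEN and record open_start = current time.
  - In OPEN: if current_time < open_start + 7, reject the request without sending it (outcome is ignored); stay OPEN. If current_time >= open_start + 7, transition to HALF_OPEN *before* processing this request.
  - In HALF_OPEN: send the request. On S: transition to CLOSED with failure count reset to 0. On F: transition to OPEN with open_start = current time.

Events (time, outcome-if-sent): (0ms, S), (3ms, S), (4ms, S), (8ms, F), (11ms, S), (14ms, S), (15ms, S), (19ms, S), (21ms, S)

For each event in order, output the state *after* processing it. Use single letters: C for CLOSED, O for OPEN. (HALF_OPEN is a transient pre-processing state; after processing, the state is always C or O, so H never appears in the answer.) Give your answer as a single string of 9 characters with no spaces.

Answer: CCCCCCCCC

Derivation:
State after each event:
  event#1 t=0ms outcome=S: state=CLOSED
  event#2 t=3ms outcome=S: state=CLOSED
  event#3 t=4ms outcome=S: state=CLOSED
  event#4 t=8ms outcome=F: state=CLOSED
  event#5 t=11ms outcome=S: state=CLOSED
  event#6 t=14ms outcome=S: state=CLOSED
  event#7 t=15ms outcome=S: state=CLOSED
  event#8 t=19ms outcome=S: state=CLOSED
  event#9 t=21ms outcome=S: state=CLOSED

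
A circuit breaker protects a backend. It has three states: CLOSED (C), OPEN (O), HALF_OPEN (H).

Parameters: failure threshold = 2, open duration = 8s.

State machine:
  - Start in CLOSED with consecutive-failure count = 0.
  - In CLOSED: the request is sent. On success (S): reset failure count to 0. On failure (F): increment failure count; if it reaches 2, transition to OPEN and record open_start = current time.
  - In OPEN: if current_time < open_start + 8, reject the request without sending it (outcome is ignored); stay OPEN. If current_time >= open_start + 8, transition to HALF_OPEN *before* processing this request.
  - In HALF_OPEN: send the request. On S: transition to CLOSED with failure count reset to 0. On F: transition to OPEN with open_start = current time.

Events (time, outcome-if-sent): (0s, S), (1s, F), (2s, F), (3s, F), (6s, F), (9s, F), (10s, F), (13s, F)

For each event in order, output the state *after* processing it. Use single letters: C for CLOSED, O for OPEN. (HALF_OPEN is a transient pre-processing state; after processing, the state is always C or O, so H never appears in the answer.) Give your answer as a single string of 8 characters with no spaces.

State after each event:
  event#1 t=0s outcome=S: state=CLOSED
  event#2 t=1s outcome=F: state=CLOSED
  event#3 t=2s outcome=F: state=OPEN
  event#4 t=3s outcome=F: state=OPEN
  event#5 t=6s outcome=F: state=OPEN
  event#6 t=9s outcome=F: state=OPEN
  event#7 t=10s outcome=F: state=OPEN
  event#8 t=13s outcome=F: state=OPEN

Answer: CCOOOOOO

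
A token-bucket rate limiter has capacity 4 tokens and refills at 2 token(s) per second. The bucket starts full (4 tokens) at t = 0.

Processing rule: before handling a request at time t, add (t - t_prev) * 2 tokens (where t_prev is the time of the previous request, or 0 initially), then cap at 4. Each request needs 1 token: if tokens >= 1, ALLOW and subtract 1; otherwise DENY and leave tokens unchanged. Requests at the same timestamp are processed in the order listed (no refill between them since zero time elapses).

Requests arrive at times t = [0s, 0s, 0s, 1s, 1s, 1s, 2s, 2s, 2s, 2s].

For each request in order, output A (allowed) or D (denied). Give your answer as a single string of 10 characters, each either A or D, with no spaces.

Answer: AAAAAAAADD

Derivation:
Simulating step by step:
  req#1 t=0s: ALLOW
  req#2 t=0s: ALLOW
  req#3 t=0s: ALLOW
  req#4 t=1s: ALLOW
  req#5 t=1s: ALLOW
  req#6 t=1s: ALLOW
  req#7 t=2s: ALLOW
  req#8 t=2s: ALLOW
  req#9 t=2s: DENY
  req#10 t=2s: DENY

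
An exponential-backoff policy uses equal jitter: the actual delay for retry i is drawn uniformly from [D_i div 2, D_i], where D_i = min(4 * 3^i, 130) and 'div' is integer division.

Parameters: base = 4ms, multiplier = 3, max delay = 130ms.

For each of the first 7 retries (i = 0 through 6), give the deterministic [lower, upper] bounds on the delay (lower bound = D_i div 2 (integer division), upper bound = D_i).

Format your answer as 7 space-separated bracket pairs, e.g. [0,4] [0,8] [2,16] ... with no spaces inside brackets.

Computing bounds per retry:
  i=0: D_i=min(4*3^0,130)=4, bounds=[2,4]
  i=1: D_i=min(4*3^1,130)=12, bounds=[6,12]
  i=2: D_i=min(4*3^2,130)=36, bounds=[18,36]
  i=3: D_i=min(4*3^3,130)=108, bounds=[54,108]
  i=4: D_i=min(4*3^4,130)=130, bounds=[65,130]
  i=5: D_i=min(4*3^5,130)=130, bounds=[65,130]
  i=6: D_i=min(4*3^6,130)=130, bounds=[65,130]

Answer: [2,4] [6,12] [18,36] [54,108] [65,130] [65,130] [65,130]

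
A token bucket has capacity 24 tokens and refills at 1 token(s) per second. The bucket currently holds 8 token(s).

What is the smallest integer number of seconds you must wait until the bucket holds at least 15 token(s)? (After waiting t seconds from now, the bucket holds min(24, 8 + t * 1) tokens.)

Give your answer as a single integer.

Need 8 + t * 1 >= 15, so t >= 7/1.
Smallest integer t = ceil(7/1) = 7.

Answer: 7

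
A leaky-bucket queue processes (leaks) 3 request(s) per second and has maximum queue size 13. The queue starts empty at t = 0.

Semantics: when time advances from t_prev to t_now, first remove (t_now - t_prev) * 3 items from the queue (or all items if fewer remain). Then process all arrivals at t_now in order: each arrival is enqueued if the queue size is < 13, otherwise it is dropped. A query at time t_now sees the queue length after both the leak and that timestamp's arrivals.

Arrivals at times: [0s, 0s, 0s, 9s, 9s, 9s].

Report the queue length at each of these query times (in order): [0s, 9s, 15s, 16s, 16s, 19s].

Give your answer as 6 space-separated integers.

Queue lengths at query times:
  query t=0s: backlog = 3
  query t=9s: backlog = 3
  query t=15s: backlog = 0
  query t=16s: backlog = 0
  query t=16s: backlog = 0
  query t=19s: backlog = 0

Answer: 3 3 0 0 0 0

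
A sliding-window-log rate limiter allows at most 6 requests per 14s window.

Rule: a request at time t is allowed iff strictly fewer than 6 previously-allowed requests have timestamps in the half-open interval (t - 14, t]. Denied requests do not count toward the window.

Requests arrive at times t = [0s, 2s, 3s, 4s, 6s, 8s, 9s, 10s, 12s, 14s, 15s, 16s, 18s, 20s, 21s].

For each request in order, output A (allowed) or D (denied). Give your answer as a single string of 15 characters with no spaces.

Tracking allowed requests in the window:
  req#1 t=0s: ALLOW
  req#2 t=2s: ALLOW
  req#3 t=3s: ALLOW
  req#4 t=4s: ALLOW
  req#5 t=6s: ALLOW
  req#6 t=8s: ALLOW
  req#7 t=9s: DENY
  req#8 t=10s: DENY
  req#9 t=12s: DENY
  req#10 t=14s: ALLOW
  req#11 t=15s: DENY
  req#12 t=16s: ALLOW
  req#13 t=18s: ALLOW
  req#14 t=20s: ALLOW
  req#15 t=21s: ALLOW

Answer: AAAAAADDDADAAAA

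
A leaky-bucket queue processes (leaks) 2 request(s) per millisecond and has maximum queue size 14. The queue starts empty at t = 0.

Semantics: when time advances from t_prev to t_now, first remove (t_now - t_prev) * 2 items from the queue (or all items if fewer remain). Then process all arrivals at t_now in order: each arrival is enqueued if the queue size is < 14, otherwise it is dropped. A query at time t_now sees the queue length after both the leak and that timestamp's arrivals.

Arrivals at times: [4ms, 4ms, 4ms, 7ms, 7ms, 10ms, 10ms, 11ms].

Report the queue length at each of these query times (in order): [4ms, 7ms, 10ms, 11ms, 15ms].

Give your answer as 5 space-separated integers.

Queue lengths at query times:
  query t=4ms: backlog = 3
  query t=7ms: backlog = 2
  query t=10ms: backlog = 2
  query t=11ms: backlog = 1
  query t=15ms: backlog = 0

Answer: 3 2 2 1 0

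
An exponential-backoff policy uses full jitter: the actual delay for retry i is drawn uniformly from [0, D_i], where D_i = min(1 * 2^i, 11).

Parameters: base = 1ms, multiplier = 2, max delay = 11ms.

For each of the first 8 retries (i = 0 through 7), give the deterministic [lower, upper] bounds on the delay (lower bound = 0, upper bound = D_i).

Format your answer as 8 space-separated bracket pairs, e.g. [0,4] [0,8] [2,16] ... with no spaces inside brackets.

Answer: [0,1] [0,2] [0,4] [0,8] [0,11] [0,11] [0,11] [0,11]

Derivation:
Computing bounds per retry:
  i=0: D_i=min(1*2^0,11)=1, bounds=[0,1]
  i=1: D_i=min(1*2^1,11)=2, bounds=[0,2]
  i=2: D_i=min(1*2^2,11)=4, bounds=[0,4]
  i=3: D_i=min(1*2^3,11)=8, bounds=[0,8]
  i=4: D_i=min(1*2^4,11)=11, bounds=[0,11]
  i=5: D_i=min(1*2^5,11)=11, bounds=[0,11]
  i=6: D_i=min(1*2^6,11)=11, bounds=[0,11]
  i=7: D_i=min(1*2^7,11)=11, bounds=[0,11]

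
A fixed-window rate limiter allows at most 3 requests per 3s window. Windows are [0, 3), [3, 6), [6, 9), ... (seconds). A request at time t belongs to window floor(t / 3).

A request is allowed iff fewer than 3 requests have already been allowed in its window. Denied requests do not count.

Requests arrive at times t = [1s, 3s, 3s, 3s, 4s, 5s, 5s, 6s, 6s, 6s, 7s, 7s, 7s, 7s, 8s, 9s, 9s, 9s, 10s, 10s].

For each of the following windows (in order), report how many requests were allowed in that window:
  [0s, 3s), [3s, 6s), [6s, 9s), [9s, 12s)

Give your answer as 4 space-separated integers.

Answer: 1 3 3 3

Derivation:
Processing requests:
  req#1 t=1s (window 0): ALLOW
  req#2 t=3s (window 1): ALLOW
  req#3 t=3s (window 1): ALLOW
  req#4 t=3s (window 1): ALLOW
  req#5 t=4s (window 1): DENY
  req#6 t=5s (window 1): DENY
  req#7 t=5s (window 1): DENY
  req#8 t=6s (window 2): ALLOW
  req#9 t=6s (window 2): ALLOW
  req#10 t=6s (window 2): ALLOW
  req#11 t=7s (window 2): DENY
  req#12 t=7s (window 2): DENY
  req#13 t=7s (window 2): DENY
  req#14 t=7s (window 2): DENY
  req#15 t=8s (window 2): DENY
  req#16 t=9s (window 3): ALLOW
  req#17 t=9s (window 3): ALLOW
  req#18 t=9s (window 3): ALLOW
  req#19 t=10s (window 3): DENY
  req#20 t=10s (window 3): DENY

Allowed counts by window: 1 3 3 3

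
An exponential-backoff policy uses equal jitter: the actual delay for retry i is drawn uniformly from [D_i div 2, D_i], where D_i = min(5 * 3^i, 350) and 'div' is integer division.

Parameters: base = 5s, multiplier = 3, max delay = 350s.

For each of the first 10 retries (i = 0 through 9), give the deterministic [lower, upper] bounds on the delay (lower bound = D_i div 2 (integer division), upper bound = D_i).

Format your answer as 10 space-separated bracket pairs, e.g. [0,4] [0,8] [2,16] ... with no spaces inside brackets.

Computing bounds per retry:
  i=0: D_i=min(5*3^0,350)=5, bounds=[2,5]
  i=1: D_i=min(5*3^1,350)=15, bounds=[7,15]
  i=2: D_i=min(5*3^2,350)=45, bounds=[22,45]
  i=3: D_i=min(5*3^3,350)=135, bounds=[67,135]
  i=4: D_i=min(5*3^4,350)=350, bounds=[175,350]
  i=5: D_i=min(5*3^5,350)=350, bounds=[175,350]
  i=6: D_i=min(5*3^6,350)=350, bounds=[175,350]
  i=7: D_i=min(5*3^7,350)=350, bounds=[175,350]
  i=8: D_i=min(5*3^8,350)=350, bounds=[175,350]
  i=9: D_i=min(5*3^9,350)=350, bounds=[175,350]

Answer: [2,5] [7,15] [22,45] [67,135] [175,350] [175,350] [175,350] [175,350] [175,350] [175,350]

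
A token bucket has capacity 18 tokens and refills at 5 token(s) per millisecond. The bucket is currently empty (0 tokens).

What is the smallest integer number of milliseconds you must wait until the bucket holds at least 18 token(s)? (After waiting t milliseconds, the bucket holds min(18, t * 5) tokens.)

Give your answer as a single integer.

Need t * 5 >= 18, so t >= 18/5.
Smallest integer t = ceil(18/5) = 4.

Answer: 4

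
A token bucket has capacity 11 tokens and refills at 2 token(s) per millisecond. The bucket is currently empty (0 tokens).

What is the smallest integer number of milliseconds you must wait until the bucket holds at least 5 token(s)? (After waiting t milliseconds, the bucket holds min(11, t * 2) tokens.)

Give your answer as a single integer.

Need t * 2 >= 5, so t >= 5/2.
Smallest integer t = ceil(5/2) = 3.

Answer: 3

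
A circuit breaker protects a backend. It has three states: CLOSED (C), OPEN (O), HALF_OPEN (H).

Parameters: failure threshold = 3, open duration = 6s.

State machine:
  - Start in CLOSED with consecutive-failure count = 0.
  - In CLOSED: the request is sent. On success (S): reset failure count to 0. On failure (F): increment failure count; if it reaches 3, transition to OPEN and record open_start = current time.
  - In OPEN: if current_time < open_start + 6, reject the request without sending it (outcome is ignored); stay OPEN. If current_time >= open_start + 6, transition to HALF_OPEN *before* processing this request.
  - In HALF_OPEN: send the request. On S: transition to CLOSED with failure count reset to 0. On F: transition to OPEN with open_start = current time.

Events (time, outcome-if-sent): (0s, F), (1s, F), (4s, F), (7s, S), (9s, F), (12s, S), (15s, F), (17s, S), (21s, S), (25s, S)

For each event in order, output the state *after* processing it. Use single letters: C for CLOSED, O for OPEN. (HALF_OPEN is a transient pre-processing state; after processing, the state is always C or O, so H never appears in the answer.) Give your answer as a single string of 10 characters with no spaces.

Answer: CCOOOCCCCC

Derivation:
State after each event:
  event#1 t=0s outcome=F: state=CLOSED
  event#2 t=1s outcome=F: state=CLOSED
  event#3 t=4s outcome=F: state=OPEN
  event#4 t=7s outcome=S: state=OPEN
  event#5 t=9s outcome=F: state=OPEN
  event#6 t=12s outcome=S: state=CLOSED
  event#7 t=15s outcome=F: state=CLOSED
  event#8 t=17s outcome=S: state=CLOSED
  event#9 t=21s outcome=S: state=CLOSED
  event#10 t=25s outcome=S: state=CLOSED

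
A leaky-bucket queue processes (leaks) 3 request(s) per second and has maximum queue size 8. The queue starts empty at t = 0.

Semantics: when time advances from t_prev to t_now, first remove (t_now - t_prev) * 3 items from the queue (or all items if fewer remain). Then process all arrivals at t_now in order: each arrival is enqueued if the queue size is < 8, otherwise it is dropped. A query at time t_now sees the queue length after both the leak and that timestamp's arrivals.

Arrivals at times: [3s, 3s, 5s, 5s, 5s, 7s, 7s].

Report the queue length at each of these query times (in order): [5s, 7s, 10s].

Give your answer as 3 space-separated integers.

Answer: 3 2 0

Derivation:
Queue lengths at query times:
  query t=5s: backlog = 3
  query t=7s: backlog = 2
  query t=10s: backlog = 0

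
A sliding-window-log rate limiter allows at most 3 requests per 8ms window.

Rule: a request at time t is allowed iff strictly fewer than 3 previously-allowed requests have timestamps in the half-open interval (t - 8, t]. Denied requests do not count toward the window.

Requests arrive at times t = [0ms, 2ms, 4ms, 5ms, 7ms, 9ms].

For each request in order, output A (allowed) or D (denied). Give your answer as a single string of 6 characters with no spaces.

Answer: AAADDA

Derivation:
Tracking allowed requests in the window:
  req#1 t=0ms: ALLOW
  req#2 t=2ms: ALLOW
  req#3 t=4ms: ALLOW
  req#4 t=5ms: DENY
  req#5 t=7ms: DENY
  req#6 t=9ms: ALLOW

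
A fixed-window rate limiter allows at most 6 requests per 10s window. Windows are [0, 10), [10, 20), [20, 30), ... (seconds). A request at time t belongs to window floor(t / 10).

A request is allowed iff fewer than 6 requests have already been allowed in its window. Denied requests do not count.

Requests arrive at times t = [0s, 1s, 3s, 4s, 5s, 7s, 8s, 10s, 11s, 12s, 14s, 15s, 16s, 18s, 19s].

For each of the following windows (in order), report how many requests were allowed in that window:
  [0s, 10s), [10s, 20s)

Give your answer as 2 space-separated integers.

Answer: 6 6

Derivation:
Processing requests:
  req#1 t=0s (window 0): ALLOW
  req#2 t=1s (window 0): ALLOW
  req#3 t=3s (window 0): ALLOW
  req#4 t=4s (window 0): ALLOW
  req#5 t=5s (window 0): ALLOW
  req#6 t=7s (window 0): ALLOW
  req#7 t=8s (window 0): DENY
  req#8 t=10s (window 1): ALLOW
  req#9 t=11s (window 1): ALLOW
  req#10 t=12s (window 1): ALLOW
  req#11 t=14s (window 1): ALLOW
  req#12 t=15s (window 1): ALLOW
  req#13 t=16s (window 1): ALLOW
  req#14 t=18s (window 1): DENY
  req#15 t=19s (window 1): DENY

Allowed counts by window: 6 6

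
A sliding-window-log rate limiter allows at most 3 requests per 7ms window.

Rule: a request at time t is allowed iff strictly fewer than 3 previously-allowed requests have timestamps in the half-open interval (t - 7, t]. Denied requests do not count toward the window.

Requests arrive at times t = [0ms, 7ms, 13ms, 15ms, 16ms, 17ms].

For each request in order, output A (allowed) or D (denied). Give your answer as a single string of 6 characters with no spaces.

Answer: AAAAAD

Derivation:
Tracking allowed requests in the window:
  req#1 t=0ms: ALLOW
  req#2 t=7ms: ALLOW
  req#3 t=13ms: ALLOW
  req#4 t=15ms: ALLOW
  req#5 t=16ms: ALLOW
  req#6 t=17ms: DENY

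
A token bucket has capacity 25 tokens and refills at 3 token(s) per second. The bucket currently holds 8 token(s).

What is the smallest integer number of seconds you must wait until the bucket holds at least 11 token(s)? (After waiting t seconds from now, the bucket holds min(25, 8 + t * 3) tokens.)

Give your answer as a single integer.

Answer: 1

Derivation:
Need 8 + t * 3 >= 11, so t >= 3/3.
Smallest integer t = ceil(3/3) = 1.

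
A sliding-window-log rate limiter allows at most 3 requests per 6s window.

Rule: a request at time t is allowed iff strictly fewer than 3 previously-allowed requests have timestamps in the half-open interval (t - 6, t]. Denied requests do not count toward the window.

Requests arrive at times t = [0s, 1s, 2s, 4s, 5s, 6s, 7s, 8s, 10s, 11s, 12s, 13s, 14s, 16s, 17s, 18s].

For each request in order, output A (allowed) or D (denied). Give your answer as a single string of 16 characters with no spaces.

Answer: AAADDAAADDAAADDA

Derivation:
Tracking allowed requests in the window:
  req#1 t=0s: ALLOW
  req#2 t=1s: ALLOW
  req#3 t=2s: ALLOW
  req#4 t=4s: DENY
  req#5 t=5s: DENY
  req#6 t=6s: ALLOW
  req#7 t=7s: ALLOW
  req#8 t=8s: ALLOW
  req#9 t=10s: DENY
  req#10 t=11s: DENY
  req#11 t=12s: ALLOW
  req#12 t=13s: ALLOW
  req#13 t=14s: ALLOW
  req#14 t=16s: DENY
  req#15 t=17s: DENY
  req#16 t=18s: ALLOW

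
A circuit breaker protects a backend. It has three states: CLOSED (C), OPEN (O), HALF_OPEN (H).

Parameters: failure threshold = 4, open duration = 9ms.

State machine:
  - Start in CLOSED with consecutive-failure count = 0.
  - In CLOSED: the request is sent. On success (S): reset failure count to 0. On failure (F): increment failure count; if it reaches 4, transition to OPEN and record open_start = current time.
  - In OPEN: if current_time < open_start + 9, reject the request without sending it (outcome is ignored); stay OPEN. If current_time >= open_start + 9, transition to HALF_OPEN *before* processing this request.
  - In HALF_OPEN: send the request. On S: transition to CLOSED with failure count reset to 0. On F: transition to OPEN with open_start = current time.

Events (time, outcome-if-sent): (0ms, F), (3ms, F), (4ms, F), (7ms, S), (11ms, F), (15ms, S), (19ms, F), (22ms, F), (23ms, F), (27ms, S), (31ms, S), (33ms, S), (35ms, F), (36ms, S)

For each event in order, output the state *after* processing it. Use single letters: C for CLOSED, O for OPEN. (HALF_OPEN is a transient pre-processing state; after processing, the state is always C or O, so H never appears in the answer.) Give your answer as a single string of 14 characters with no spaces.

State after each event:
  event#1 t=0ms outcome=F: state=CLOSED
  event#2 t=3ms outcome=F: state=CLOSED
  event#3 t=4ms outcome=F: state=CLOSED
  event#4 t=7ms outcome=S: state=CLOSED
  event#5 t=11ms outcome=F: state=CLOSED
  event#6 t=15ms outcome=S: state=CLOSED
  event#7 t=19ms outcome=F: state=CLOSED
  event#8 t=22ms outcome=F: state=CLOSED
  event#9 t=23ms outcome=F: state=CLOSED
  event#10 t=27ms outcome=S: state=CLOSED
  event#11 t=31ms outcome=S: state=CLOSED
  event#12 t=33ms outcome=S: state=CLOSED
  event#13 t=35ms outcome=F: state=CLOSED
  event#14 t=36ms outcome=S: state=CLOSED

Answer: CCCCCCCCCCCCCC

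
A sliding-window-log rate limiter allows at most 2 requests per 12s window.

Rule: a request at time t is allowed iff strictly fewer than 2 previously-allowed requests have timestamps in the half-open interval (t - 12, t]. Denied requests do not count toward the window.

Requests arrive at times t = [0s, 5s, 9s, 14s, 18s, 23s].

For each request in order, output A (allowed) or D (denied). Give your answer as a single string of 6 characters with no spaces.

Answer: AADAAD

Derivation:
Tracking allowed requests in the window:
  req#1 t=0s: ALLOW
  req#2 t=5s: ALLOW
  req#3 t=9s: DENY
  req#4 t=14s: ALLOW
  req#5 t=18s: ALLOW
  req#6 t=23s: DENY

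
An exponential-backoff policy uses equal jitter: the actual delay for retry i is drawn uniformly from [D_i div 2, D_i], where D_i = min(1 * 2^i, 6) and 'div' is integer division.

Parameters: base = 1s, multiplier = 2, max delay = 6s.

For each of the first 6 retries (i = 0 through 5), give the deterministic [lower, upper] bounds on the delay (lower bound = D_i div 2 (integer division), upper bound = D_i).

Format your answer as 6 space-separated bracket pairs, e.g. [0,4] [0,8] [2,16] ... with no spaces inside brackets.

Answer: [0,1] [1,2] [2,4] [3,6] [3,6] [3,6]

Derivation:
Computing bounds per retry:
  i=0: D_i=min(1*2^0,6)=1, bounds=[0,1]
  i=1: D_i=min(1*2^1,6)=2, bounds=[1,2]
  i=2: D_i=min(1*2^2,6)=4, bounds=[2,4]
  i=3: D_i=min(1*2^3,6)=6, bounds=[3,6]
  i=4: D_i=min(1*2^4,6)=6, bounds=[3,6]
  i=5: D_i=min(1*2^5,6)=6, bounds=[3,6]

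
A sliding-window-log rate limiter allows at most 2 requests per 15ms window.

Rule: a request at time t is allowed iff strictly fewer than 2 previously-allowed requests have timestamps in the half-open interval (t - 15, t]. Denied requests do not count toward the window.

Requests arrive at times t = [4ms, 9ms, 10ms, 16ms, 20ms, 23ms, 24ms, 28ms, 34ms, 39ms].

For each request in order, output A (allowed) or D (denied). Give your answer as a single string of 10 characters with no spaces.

Tracking allowed requests in the window:
  req#1 t=4ms: ALLOW
  req#2 t=9ms: ALLOW
  req#3 t=10ms: DENY
  req#4 t=16ms: DENY
  req#5 t=20ms: ALLOW
  req#6 t=23ms: DENY
  req#7 t=24ms: ALLOW
  req#8 t=28ms: DENY
  req#9 t=34ms: DENY
  req#10 t=39ms: ALLOW

Answer: AADDADADDA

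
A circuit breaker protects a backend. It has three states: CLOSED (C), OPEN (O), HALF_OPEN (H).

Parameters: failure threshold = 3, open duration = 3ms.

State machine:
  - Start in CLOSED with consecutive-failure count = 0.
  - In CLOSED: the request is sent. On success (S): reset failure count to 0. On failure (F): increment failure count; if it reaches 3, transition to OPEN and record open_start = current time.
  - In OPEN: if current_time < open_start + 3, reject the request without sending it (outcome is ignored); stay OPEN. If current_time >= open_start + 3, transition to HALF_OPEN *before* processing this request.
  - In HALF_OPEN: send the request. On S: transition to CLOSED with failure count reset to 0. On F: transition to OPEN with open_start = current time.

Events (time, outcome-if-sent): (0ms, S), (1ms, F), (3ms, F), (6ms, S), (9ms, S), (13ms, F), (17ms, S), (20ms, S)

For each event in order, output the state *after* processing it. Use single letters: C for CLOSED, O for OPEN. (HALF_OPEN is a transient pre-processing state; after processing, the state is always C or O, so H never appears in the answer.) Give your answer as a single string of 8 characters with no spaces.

State after each event:
  event#1 t=0ms outcome=S: state=CLOSED
  event#2 t=1ms outcome=F: state=CLOSED
  event#3 t=3ms outcome=F: state=CLOSED
  event#4 t=6ms outcome=S: state=CLOSED
  event#5 t=9ms outcome=S: state=CLOSED
  event#6 t=13ms outcome=F: state=CLOSED
  event#7 t=17ms outcome=S: state=CLOSED
  event#8 t=20ms outcome=S: state=CLOSED

Answer: CCCCCCCC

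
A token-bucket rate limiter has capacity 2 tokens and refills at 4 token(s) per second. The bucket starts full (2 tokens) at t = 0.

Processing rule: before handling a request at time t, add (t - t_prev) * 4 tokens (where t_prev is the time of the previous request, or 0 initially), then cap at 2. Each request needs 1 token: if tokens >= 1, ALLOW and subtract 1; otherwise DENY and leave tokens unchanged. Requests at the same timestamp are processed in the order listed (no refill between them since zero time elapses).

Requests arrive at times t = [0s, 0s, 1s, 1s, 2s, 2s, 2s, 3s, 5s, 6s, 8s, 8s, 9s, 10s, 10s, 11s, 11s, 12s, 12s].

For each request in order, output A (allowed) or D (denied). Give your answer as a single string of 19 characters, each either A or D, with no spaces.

Answer: AAAAAADAAAAAAAAAAAA

Derivation:
Simulating step by step:
  req#1 t=0s: ALLOW
  req#2 t=0s: ALLOW
  req#3 t=1s: ALLOW
  req#4 t=1s: ALLOW
  req#5 t=2s: ALLOW
  req#6 t=2s: ALLOW
  req#7 t=2s: DENY
  req#8 t=3s: ALLOW
  req#9 t=5s: ALLOW
  req#10 t=6s: ALLOW
  req#11 t=8s: ALLOW
  req#12 t=8s: ALLOW
  req#13 t=9s: ALLOW
  req#14 t=10s: ALLOW
  req#15 t=10s: ALLOW
  req#16 t=11s: ALLOW
  req#17 t=11s: ALLOW
  req#18 t=12s: ALLOW
  req#19 t=12s: ALLOW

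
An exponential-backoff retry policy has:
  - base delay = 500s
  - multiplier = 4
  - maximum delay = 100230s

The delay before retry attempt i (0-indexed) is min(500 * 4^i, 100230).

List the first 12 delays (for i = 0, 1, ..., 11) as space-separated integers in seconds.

Answer: 500 2000 8000 32000 100230 100230 100230 100230 100230 100230 100230 100230

Derivation:
Computing each delay:
  i=0: min(500*4^0, 100230) = 500
  i=1: min(500*4^1, 100230) = 2000
  i=2: min(500*4^2, 100230) = 8000
  i=3: min(500*4^3, 100230) = 32000
  i=4: min(500*4^4, 100230) = 100230
  i=5: min(500*4^5, 100230) = 100230
  i=6: min(500*4^6, 100230) = 100230
  i=7: min(500*4^7, 100230) = 100230
  i=8: min(500*4^8, 100230) = 100230
  i=9: min(500*4^9, 100230) = 100230
  i=10: min(500*4^10, 100230) = 100230
  i=11: min(500*4^11, 100230) = 100230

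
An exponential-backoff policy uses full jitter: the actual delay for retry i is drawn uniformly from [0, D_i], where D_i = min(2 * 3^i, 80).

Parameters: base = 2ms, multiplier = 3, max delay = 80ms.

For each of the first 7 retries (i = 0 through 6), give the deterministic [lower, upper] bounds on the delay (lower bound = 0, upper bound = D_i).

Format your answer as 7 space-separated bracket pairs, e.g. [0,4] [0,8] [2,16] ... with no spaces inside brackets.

Computing bounds per retry:
  i=0: D_i=min(2*3^0,80)=2, bounds=[0,2]
  i=1: D_i=min(2*3^1,80)=6, bounds=[0,6]
  i=2: D_i=min(2*3^2,80)=18, bounds=[0,18]
  i=3: D_i=min(2*3^3,80)=54, bounds=[0,54]
  i=4: D_i=min(2*3^4,80)=80, bounds=[0,80]
  i=5: D_i=min(2*3^5,80)=80, bounds=[0,80]
  i=6: D_i=min(2*3^6,80)=80, bounds=[0,80]

Answer: [0,2] [0,6] [0,18] [0,54] [0,80] [0,80] [0,80]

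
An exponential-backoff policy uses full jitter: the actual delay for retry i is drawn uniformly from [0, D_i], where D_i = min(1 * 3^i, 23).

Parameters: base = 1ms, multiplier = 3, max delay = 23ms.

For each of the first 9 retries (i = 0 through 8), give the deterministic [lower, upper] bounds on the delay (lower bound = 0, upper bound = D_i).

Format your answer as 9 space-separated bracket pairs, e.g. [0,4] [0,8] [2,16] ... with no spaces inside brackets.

Answer: [0,1] [0,3] [0,9] [0,23] [0,23] [0,23] [0,23] [0,23] [0,23]

Derivation:
Computing bounds per retry:
  i=0: D_i=min(1*3^0,23)=1, bounds=[0,1]
  i=1: D_i=min(1*3^1,23)=3, bounds=[0,3]
  i=2: D_i=min(1*3^2,23)=9, bounds=[0,9]
  i=3: D_i=min(1*3^3,23)=23, bounds=[0,23]
  i=4: D_i=min(1*3^4,23)=23, bounds=[0,23]
  i=5: D_i=min(1*3^5,23)=23, bounds=[0,23]
  i=6: D_i=min(1*3^6,23)=23, bounds=[0,23]
  i=7: D_i=min(1*3^7,23)=23, bounds=[0,23]
  i=8: D_i=min(1*3^8,23)=23, bounds=[0,23]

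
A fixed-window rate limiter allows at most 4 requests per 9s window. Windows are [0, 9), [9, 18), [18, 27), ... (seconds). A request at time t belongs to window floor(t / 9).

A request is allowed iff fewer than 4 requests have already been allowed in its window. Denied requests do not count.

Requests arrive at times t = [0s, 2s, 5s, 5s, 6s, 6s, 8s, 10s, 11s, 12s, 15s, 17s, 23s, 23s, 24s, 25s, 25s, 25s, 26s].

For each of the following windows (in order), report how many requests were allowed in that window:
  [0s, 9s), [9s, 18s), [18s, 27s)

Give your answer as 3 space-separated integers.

Processing requests:
  req#1 t=0s (window 0): ALLOW
  req#2 t=2s (window 0): ALLOW
  req#3 t=5s (window 0): ALLOW
  req#4 t=5s (window 0): ALLOW
  req#5 t=6s (window 0): DENY
  req#6 t=6s (window 0): DENY
  req#7 t=8s (window 0): DENY
  req#8 t=10s (window 1): ALLOW
  req#9 t=11s (window 1): ALLOW
  req#10 t=12s (window 1): ALLOW
  req#11 t=15s (window 1): ALLOW
  req#12 t=17s (window 1): DENY
  req#13 t=23s (window 2): ALLOW
  req#14 t=23s (window 2): ALLOW
  req#15 t=24s (window 2): ALLOW
  req#16 t=25s (window 2): ALLOW
  req#17 t=25s (window 2): DENY
  req#18 t=25s (window 2): DENY
  req#19 t=26s (window 2): DENY

Allowed counts by window: 4 4 4

Answer: 4 4 4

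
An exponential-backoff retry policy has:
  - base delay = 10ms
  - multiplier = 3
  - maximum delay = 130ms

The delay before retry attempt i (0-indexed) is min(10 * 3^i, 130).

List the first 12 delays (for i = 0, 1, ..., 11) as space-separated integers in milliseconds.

Computing each delay:
  i=0: min(10*3^0, 130) = 10
  i=1: min(10*3^1, 130) = 30
  i=2: min(10*3^2, 130) = 90
  i=3: min(10*3^3, 130) = 130
  i=4: min(10*3^4, 130) = 130
  i=5: min(10*3^5, 130) = 130
  i=6: min(10*3^6, 130) = 130
  i=7: min(10*3^7, 130) = 130
  i=8: min(10*3^8, 130) = 130
  i=9: min(10*3^9, 130) = 130
  i=10: min(10*3^10, 130) = 130
  i=11: min(10*3^11, 130) = 130

Answer: 10 30 90 130 130 130 130 130 130 130 130 130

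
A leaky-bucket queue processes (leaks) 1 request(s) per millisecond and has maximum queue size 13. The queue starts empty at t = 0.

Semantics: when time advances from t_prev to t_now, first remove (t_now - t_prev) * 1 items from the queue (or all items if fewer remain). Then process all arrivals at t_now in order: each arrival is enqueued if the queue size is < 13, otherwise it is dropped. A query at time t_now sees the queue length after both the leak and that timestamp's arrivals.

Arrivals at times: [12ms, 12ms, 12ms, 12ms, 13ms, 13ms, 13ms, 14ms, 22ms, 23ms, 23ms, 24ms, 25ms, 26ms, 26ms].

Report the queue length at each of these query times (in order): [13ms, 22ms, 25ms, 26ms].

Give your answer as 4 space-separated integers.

Queue lengths at query times:
  query t=13ms: backlog = 6
  query t=22ms: backlog = 1
  query t=25ms: backlog = 2
  query t=26ms: backlog = 3

Answer: 6 1 2 3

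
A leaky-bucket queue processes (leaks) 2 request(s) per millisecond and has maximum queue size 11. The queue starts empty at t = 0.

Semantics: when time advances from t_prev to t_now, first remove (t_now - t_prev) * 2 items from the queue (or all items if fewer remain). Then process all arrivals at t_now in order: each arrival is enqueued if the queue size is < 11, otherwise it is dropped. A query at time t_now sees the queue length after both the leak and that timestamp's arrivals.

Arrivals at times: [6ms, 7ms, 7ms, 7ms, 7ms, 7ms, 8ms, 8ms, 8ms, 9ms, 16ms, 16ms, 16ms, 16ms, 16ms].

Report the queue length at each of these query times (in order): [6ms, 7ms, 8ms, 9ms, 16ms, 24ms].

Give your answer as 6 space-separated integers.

Queue lengths at query times:
  query t=6ms: backlog = 1
  query t=7ms: backlog = 5
  query t=8ms: backlog = 6
  query t=9ms: backlog = 5
  query t=16ms: backlog = 5
  query t=24ms: backlog = 0

Answer: 1 5 6 5 5 0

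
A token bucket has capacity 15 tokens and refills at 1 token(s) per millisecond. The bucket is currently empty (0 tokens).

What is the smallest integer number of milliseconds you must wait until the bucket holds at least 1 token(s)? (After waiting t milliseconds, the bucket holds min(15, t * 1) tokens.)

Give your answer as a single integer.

Need t * 1 >= 1, so t >= 1/1.
Smallest integer t = ceil(1/1) = 1.

Answer: 1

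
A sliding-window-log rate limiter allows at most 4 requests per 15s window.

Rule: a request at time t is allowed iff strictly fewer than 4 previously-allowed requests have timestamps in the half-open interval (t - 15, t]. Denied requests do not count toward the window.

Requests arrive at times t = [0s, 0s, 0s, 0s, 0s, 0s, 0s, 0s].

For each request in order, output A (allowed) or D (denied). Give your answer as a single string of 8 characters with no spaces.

Tracking allowed requests in the window:
  req#1 t=0s: ALLOW
  req#2 t=0s: ALLOW
  req#3 t=0s: ALLOW
  req#4 t=0s: ALLOW
  req#5 t=0s: DENY
  req#6 t=0s: DENY
  req#7 t=0s: DENY
  req#8 t=0s: DENY

Answer: AAAADDDD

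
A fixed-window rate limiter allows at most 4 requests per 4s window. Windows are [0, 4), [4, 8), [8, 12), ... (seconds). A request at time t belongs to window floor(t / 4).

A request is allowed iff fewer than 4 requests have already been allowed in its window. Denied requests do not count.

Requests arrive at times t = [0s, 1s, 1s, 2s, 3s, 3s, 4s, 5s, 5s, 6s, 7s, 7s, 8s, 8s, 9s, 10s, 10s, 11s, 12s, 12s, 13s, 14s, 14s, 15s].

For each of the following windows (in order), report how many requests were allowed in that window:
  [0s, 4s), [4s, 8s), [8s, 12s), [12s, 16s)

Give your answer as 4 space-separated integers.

Processing requests:
  req#1 t=0s (window 0): ALLOW
  req#2 t=1s (window 0): ALLOW
  req#3 t=1s (window 0): ALLOW
  req#4 t=2s (window 0): ALLOW
  req#5 t=3s (window 0): DENY
  req#6 t=3s (window 0): DENY
  req#7 t=4s (window 1): ALLOW
  req#8 t=5s (window 1): ALLOW
  req#9 t=5s (window 1): ALLOW
  req#10 t=6s (window 1): ALLOW
  req#11 t=7s (window 1): DENY
  req#12 t=7s (window 1): DENY
  req#13 t=8s (window 2): ALLOW
  req#14 t=8s (window 2): ALLOW
  req#15 t=9s (window 2): ALLOW
  req#16 t=10s (window 2): ALLOW
  req#17 t=10s (window 2): DENY
  req#18 t=11s (window 2): DENY
  req#19 t=12s (window 3): ALLOW
  req#20 t=12s (window 3): ALLOW
  req#21 t=13s (window 3): ALLOW
  req#22 t=14s (window 3): ALLOW
  req#23 t=14s (window 3): DENY
  req#24 t=15s (window 3): DENY

Allowed counts by window: 4 4 4 4

Answer: 4 4 4 4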